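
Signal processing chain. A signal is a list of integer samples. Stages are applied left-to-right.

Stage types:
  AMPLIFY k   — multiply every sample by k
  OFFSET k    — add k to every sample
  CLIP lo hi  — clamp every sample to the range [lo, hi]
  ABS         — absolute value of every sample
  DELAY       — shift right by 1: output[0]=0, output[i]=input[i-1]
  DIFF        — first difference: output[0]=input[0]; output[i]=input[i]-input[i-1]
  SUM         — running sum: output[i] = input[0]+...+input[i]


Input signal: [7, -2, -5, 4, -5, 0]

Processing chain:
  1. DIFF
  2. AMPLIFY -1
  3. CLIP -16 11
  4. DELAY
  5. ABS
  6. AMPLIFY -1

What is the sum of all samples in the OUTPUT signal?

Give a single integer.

Answer: -37

Derivation:
Input: [7, -2, -5, 4, -5, 0]
Stage 1 (DIFF): s[0]=7, -2-7=-9, -5--2=-3, 4--5=9, -5-4=-9, 0--5=5 -> [7, -9, -3, 9, -9, 5]
Stage 2 (AMPLIFY -1): 7*-1=-7, -9*-1=9, -3*-1=3, 9*-1=-9, -9*-1=9, 5*-1=-5 -> [-7, 9, 3, -9, 9, -5]
Stage 3 (CLIP -16 11): clip(-7,-16,11)=-7, clip(9,-16,11)=9, clip(3,-16,11)=3, clip(-9,-16,11)=-9, clip(9,-16,11)=9, clip(-5,-16,11)=-5 -> [-7, 9, 3, -9, 9, -5]
Stage 4 (DELAY): [0, -7, 9, 3, -9, 9] = [0, -7, 9, 3, -9, 9] -> [0, -7, 9, 3, -9, 9]
Stage 5 (ABS): |0|=0, |-7|=7, |9|=9, |3|=3, |-9|=9, |9|=9 -> [0, 7, 9, 3, 9, 9]
Stage 6 (AMPLIFY -1): 0*-1=0, 7*-1=-7, 9*-1=-9, 3*-1=-3, 9*-1=-9, 9*-1=-9 -> [0, -7, -9, -3, -9, -9]
Output sum: -37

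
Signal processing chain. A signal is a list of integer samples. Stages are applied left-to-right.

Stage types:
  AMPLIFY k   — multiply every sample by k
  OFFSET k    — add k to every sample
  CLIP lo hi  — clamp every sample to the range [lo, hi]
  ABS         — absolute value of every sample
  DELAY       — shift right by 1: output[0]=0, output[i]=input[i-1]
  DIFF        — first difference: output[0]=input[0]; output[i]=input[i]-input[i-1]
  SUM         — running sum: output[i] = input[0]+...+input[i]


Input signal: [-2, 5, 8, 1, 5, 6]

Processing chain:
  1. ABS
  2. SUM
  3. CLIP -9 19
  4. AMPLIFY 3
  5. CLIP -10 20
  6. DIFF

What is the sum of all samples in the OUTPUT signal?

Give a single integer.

Input: [-2, 5, 8, 1, 5, 6]
Stage 1 (ABS): |-2|=2, |5|=5, |8|=8, |1|=1, |5|=5, |6|=6 -> [2, 5, 8, 1, 5, 6]
Stage 2 (SUM): sum[0..0]=2, sum[0..1]=7, sum[0..2]=15, sum[0..3]=16, sum[0..4]=21, sum[0..5]=27 -> [2, 7, 15, 16, 21, 27]
Stage 3 (CLIP -9 19): clip(2,-9,19)=2, clip(7,-9,19)=7, clip(15,-9,19)=15, clip(16,-9,19)=16, clip(21,-9,19)=19, clip(27,-9,19)=19 -> [2, 7, 15, 16, 19, 19]
Stage 4 (AMPLIFY 3): 2*3=6, 7*3=21, 15*3=45, 16*3=48, 19*3=57, 19*3=57 -> [6, 21, 45, 48, 57, 57]
Stage 5 (CLIP -10 20): clip(6,-10,20)=6, clip(21,-10,20)=20, clip(45,-10,20)=20, clip(48,-10,20)=20, clip(57,-10,20)=20, clip(57,-10,20)=20 -> [6, 20, 20, 20, 20, 20]
Stage 6 (DIFF): s[0]=6, 20-6=14, 20-20=0, 20-20=0, 20-20=0, 20-20=0 -> [6, 14, 0, 0, 0, 0]
Output sum: 20

Answer: 20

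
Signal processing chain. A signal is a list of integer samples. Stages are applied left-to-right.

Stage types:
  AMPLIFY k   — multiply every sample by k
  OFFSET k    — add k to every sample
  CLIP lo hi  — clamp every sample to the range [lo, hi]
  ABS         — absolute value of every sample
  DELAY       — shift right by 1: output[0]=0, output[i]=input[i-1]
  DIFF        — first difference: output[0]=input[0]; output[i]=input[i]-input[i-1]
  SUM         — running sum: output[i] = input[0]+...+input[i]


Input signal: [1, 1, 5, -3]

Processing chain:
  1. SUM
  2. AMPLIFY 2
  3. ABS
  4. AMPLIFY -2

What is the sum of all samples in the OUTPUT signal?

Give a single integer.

Answer: -56

Derivation:
Input: [1, 1, 5, -3]
Stage 1 (SUM): sum[0..0]=1, sum[0..1]=2, sum[0..2]=7, sum[0..3]=4 -> [1, 2, 7, 4]
Stage 2 (AMPLIFY 2): 1*2=2, 2*2=4, 7*2=14, 4*2=8 -> [2, 4, 14, 8]
Stage 3 (ABS): |2|=2, |4|=4, |14|=14, |8|=8 -> [2, 4, 14, 8]
Stage 4 (AMPLIFY -2): 2*-2=-4, 4*-2=-8, 14*-2=-28, 8*-2=-16 -> [-4, -8, -28, -16]
Output sum: -56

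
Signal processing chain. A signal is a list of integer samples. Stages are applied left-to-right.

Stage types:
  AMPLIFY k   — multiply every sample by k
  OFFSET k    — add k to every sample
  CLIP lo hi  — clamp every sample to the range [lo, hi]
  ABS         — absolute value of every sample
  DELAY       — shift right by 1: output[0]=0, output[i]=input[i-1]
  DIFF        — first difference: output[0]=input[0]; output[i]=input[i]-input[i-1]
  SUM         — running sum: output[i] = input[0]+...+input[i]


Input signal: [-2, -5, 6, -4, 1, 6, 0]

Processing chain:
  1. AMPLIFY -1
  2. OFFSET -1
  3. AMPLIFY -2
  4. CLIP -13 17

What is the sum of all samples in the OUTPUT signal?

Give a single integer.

Answer: 18

Derivation:
Input: [-2, -5, 6, -4, 1, 6, 0]
Stage 1 (AMPLIFY -1): -2*-1=2, -5*-1=5, 6*-1=-6, -4*-1=4, 1*-1=-1, 6*-1=-6, 0*-1=0 -> [2, 5, -6, 4, -1, -6, 0]
Stage 2 (OFFSET -1): 2+-1=1, 5+-1=4, -6+-1=-7, 4+-1=3, -1+-1=-2, -6+-1=-7, 0+-1=-1 -> [1, 4, -7, 3, -2, -7, -1]
Stage 3 (AMPLIFY -2): 1*-2=-2, 4*-2=-8, -7*-2=14, 3*-2=-6, -2*-2=4, -7*-2=14, -1*-2=2 -> [-2, -8, 14, -6, 4, 14, 2]
Stage 4 (CLIP -13 17): clip(-2,-13,17)=-2, clip(-8,-13,17)=-8, clip(14,-13,17)=14, clip(-6,-13,17)=-6, clip(4,-13,17)=4, clip(14,-13,17)=14, clip(2,-13,17)=2 -> [-2, -8, 14, -6, 4, 14, 2]
Output sum: 18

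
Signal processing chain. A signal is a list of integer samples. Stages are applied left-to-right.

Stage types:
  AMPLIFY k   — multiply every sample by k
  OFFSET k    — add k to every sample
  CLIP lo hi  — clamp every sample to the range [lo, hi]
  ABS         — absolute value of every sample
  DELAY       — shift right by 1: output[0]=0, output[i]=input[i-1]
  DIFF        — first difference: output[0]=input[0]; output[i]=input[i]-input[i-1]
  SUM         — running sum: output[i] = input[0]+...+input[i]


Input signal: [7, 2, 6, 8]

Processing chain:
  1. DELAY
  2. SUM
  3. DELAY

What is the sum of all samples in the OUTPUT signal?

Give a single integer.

Input: [7, 2, 6, 8]
Stage 1 (DELAY): [0, 7, 2, 6] = [0, 7, 2, 6] -> [0, 7, 2, 6]
Stage 2 (SUM): sum[0..0]=0, sum[0..1]=7, sum[0..2]=9, sum[0..3]=15 -> [0, 7, 9, 15]
Stage 3 (DELAY): [0, 0, 7, 9] = [0, 0, 7, 9] -> [0, 0, 7, 9]
Output sum: 16

Answer: 16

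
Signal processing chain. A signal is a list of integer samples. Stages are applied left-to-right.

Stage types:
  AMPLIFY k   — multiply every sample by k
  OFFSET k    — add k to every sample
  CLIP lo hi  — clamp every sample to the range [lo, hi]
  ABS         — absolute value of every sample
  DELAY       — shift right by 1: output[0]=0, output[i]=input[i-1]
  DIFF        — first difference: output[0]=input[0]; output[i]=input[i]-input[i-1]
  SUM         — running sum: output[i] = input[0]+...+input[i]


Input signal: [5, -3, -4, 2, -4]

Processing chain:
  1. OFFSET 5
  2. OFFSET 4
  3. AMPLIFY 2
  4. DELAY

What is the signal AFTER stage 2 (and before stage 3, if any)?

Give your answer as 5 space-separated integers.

Answer: 14 6 5 11 5

Derivation:
Input: [5, -3, -4, 2, -4]
Stage 1 (OFFSET 5): 5+5=10, -3+5=2, -4+5=1, 2+5=7, -4+5=1 -> [10, 2, 1, 7, 1]
Stage 2 (OFFSET 4): 10+4=14, 2+4=6, 1+4=5, 7+4=11, 1+4=5 -> [14, 6, 5, 11, 5]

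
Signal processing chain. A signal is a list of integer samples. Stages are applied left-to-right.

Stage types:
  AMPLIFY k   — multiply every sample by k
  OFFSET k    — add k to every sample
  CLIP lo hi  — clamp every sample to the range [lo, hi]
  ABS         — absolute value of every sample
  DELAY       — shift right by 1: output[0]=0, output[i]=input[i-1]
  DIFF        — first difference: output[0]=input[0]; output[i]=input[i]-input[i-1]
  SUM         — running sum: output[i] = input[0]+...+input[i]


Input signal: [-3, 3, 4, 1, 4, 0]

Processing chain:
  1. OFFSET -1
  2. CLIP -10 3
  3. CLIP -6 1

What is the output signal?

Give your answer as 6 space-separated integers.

Input: [-3, 3, 4, 1, 4, 0]
Stage 1 (OFFSET -1): -3+-1=-4, 3+-1=2, 4+-1=3, 1+-1=0, 4+-1=3, 0+-1=-1 -> [-4, 2, 3, 0, 3, -1]
Stage 2 (CLIP -10 3): clip(-4,-10,3)=-4, clip(2,-10,3)=2, clip(3,-10,3)=3, clip(0,-10,3)=0, clip(3,-10,3)=3, clip(-1,-10,3)=-1 -> [-4, 2, 3, 0, 3, -1]
Stage 3 (CLIP -6 1): clip(-4,-6,1)=-4, clip(2,-6,1)=1, clip(3,-6,1)=1, clip(0,-6,1)=0, clip(3,-6,1)=1, clip(-1,-6,1)=-1 -> [-4, 1, 1, 0, 1, -1]

Answer: -4 1 1 0 1 -1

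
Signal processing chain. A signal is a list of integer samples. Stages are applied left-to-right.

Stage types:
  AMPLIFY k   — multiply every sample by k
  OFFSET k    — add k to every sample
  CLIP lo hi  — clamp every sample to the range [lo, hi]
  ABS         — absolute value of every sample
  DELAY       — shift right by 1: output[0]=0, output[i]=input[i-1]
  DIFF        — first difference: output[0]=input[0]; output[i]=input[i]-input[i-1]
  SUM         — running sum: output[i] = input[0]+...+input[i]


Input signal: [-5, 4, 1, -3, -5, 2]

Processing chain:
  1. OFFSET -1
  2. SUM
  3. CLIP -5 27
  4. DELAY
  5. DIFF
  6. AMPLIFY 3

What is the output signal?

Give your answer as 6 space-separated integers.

Answer: 0 -15 6 0 -6 0

Derivation:
Input: [-5, 4, 1, -3, -5, 2]
Stage 1 (OFFSET -1): -5+-1=-6, 4+-1=3, 1+-1=0, -3+-1=-4, -5+-1=-6, 2+-1=1 -> [-6, 3, 0, -4, -6, 1]
Stage 2 (SUM): sum[0..0]=-6, sum[0..1]=-3, sum[0..2]=-3, sum[0..3]=-7, sum[0..4]=-13, sum[0..5]=-12 -> [-6, -3, -3, -7, -13, -12]
Stage 3 (CLIP -5 27): clip(-6,-5,27)=-5, clip(-3,-5,27)=-3, clip(-3,-5,27)=-3, clip(-7,-5,27)=-5, clip(-13,-5,27)=-5, clip(-12,-5,27)=-5 -> [-5, -3, -3, -5, -5, -5]
Stage 4 (DELAY): [0, -5, -3, -3, -5, -5] = [0, -5, -3, -3, -5, -5] -> [0, -5, -3, -3, -5, -5]
Stage 5 (DIFF): s[0]=0, -5-0=-5, -3--5=2, -3--3=0, -5--3=-2, -5--5=0 -> [0, -5, 2, 0, -2, 0]
Stage 6 (AMPLIFY 3): 0*3=0, -5*3=-15, 2*3=6, 0*3=0, -2*3=-6, 0*3=0 -> [0, -15, 6, 0, -6, 0]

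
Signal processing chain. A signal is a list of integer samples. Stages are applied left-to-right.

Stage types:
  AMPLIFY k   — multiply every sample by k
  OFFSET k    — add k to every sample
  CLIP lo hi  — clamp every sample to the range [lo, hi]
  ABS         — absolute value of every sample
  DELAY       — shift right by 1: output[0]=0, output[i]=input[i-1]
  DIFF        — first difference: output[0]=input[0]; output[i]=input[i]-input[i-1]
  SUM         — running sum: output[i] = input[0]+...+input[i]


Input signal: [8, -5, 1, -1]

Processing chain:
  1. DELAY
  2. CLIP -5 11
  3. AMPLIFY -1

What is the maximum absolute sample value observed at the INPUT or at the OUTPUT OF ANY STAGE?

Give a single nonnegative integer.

Input: [8, -5, 1, -1] (max |s|=8)
Stage 1 (DELAY): [0, 8, -5, 1] = [0, 8, -5, 1] -> [0, 8, -5, 1] (max |s|=8)
Stage 2 (CLIP -5 11): clip(0,-5,11)=0, clip(8,-5,11)=8, clip(-5,-5,11)=-5, clip(1,-5,11)=1 -> [0, 8, -5, 1] (max |s|=8)
Stage 3 (AMPLIFY -1): 0*-1=0, 8*-1=-8, -5*-1=5, 1*-1=-1 -> [0, -8, 5, -1] (max |s|=8)
Overall max amplitude: 8

Answer: 8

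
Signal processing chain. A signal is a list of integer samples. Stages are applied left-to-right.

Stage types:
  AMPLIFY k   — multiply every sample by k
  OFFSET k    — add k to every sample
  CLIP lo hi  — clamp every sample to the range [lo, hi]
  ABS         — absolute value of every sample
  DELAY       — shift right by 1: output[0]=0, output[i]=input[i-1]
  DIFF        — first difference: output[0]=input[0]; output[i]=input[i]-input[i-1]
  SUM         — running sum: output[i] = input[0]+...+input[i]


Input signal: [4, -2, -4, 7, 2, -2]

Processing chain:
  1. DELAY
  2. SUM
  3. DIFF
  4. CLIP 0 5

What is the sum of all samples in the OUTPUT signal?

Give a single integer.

Answer: 11

Derivation:
Input: [4, -2, -4, 7, 2, -2]
Stage 1 (DELAY): [0, 4, -2, -4, 7, 2] = [0, 4, -2, -4, 7, 2] -> [0, 4, -2, -4, 7, 2]
Stage 2 (SUM): sum[0..0]=0, sum[0..1]=4, sum[0..2]=2, sum[0..3]=-2, sum[0..4]=5, sum[0..5]=7 -> [0, 4, 2, -2, 5, 7]
Stage 3 (DIFF): s[0]=0, 4-0=4, 2-4=-2, -2-2=-4, 5--2=7, 7-5=2 -> [0, 4, -2, -4, 7, 2]
Stage 4 (CLIP 0 5): clip(0,0,5)=0, clip(4,0,5)=4, clip(-2,0,5)=0, clip(-4,0,5)=0, clip(7,0,5)=5, clip(2,0,5)=2 -> [0, 4, 0, 0, 5, 2]
Output sum: 11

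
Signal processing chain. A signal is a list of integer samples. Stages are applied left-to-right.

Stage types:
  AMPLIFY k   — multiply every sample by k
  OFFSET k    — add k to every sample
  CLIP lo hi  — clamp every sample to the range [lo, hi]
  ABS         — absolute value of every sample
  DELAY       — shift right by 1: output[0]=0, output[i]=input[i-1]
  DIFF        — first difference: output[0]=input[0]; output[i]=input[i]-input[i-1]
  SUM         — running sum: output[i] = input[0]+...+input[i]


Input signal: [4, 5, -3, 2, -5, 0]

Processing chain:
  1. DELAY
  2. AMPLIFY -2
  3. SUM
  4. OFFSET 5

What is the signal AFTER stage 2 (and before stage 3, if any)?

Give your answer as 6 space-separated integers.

Input: [4, 5, -3, 2, -5, 0]
Stage 1 (DELAY): [0, 4, 5, -3, 2, -5] = [0, 4, 5, -3, 2, -5] -> [0, 4, 5, -3, 2, -5]
Stage 2 (AMPLIFY -2): 0*-2=0, 4*-2=-8, 5*-2=-10, -3*-2=6, 2*-2=-4, -5*-2=10 -> [0, -8, -10, 6, -4, 10]

Answer: 0 -8 -10 6 -4 10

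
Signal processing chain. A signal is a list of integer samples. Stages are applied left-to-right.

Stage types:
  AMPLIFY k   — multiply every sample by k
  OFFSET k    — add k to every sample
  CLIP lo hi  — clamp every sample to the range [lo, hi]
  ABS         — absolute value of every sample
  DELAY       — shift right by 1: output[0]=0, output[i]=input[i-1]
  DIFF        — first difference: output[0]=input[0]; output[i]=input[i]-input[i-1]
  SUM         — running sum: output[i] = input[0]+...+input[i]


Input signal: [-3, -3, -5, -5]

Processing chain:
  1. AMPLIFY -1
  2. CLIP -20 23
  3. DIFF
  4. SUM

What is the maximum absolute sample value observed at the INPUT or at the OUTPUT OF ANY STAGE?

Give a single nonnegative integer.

Input: [-3, -3, -5, -5] (max |s|=5)
Stage 1 (AMPLIFY -1): -3*-1=3, -3*-1=3, -5*-1=5, -5*-1=5 -> [3, 3, 5, 5] (max |s|=5)
Stage 2 (CLIP -20 23): clip(3,-20,23)=3, clip(3,-20,23)=3, clip(5,-20,23)=5, clip(5,-20,23)=5 -> [3, 3, 5, 5] (max |s|=5)
Stage 3 (DIFF): s[0]=3, 3-3=0, 5-3=2, 5-5=0 -> [3, 0, 2, 0] (max |s|=3)
Stage 4 (SUM): sum[0..0]=3, sum[0..1]=3, sum[0..2]=5, sum[0..3]=5 -> [3, 3, 5, 5] (max |s|=5)
Overall max amplitude: 5

Answer: 5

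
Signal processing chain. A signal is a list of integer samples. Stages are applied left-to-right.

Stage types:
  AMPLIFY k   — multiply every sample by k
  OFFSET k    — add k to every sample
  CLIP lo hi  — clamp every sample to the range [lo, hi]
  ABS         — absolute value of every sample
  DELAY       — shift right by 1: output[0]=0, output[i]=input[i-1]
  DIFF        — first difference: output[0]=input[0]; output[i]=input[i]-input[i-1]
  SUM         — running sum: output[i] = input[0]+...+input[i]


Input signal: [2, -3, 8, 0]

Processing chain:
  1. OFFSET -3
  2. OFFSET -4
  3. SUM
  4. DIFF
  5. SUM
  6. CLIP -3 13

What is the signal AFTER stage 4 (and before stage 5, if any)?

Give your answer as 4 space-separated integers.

Input: [2, -3, 8, 0]
Stage 1 (OFFSET -3): 2+-3=-1, -3+-3=-6, 8+-3=5, 0+-3=-3 -> [-1, -6, 5, -3]
Stage 2 (OFFSET -4): -1+-4=-5, -6+-4=-10, 5+-4=1, -3+-4=-7 -> [-5, -10, 1, -7]
Stage 3 (SUM): sum[0..0]=-5, sum[0..1]=-15, sum[0..2]=-14, sum[0..3]=-21 -> [-5, -15, -14, -21]
Stage 4 (DIFF): s[0]=-5, -15--5=-10, -14--15=1, -21--14=-7 -> [-5, -10, 1, -7]

Answer: -5 -10 1 -7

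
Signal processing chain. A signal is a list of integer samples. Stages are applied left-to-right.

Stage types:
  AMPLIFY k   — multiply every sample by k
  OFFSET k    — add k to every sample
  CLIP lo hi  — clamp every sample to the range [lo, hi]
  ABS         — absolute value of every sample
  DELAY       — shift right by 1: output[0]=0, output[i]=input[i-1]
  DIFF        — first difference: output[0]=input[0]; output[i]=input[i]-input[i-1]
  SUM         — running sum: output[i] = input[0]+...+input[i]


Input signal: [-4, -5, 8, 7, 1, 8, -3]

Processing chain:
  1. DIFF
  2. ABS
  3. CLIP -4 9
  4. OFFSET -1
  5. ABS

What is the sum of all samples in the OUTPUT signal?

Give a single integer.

Answer: 30

Derivation:
Input: [-4, -5, 8, 7, 1, 8, -3]
Stage 1 (DIFF): s[0]=-4, -5--4=-1, 8--5=13, 7-8=-1, 1-7=-6, 8-1=7, -3-8=-11 -> [-4, -1, 13, -1, -6, 7, -11]
Stage 2 (ABS): |-4|=4, |-1|=1, |13|=13, |-1|=1, |-6|=6, |7|=7, |-11|=11 -> [4, 1, 13, 1, 6, 7, 11]
Stage 3 (CLIP -4 9): clip(4,-4,9)=4, clip(1,-4,9)=1, clip(13,-4,9)=9, clip(1,-4,9)=1, clip(6,-4,9)=6, clip(7,-4,9)=7, clip(11,-4,9)=9 -> [4, 1, 9, 1, 6, 7, 9]
Stage 4 (OFFSET -1): 4+-1=3, 1+-1=0, 9+-1=8, 1+-1=0, 6+-1=5, 7+-1=6, 9+-1=8 -> [3, 0, 8, 0, 5, 6, 8]
Stage 5 (ABS): |3|=3, |0|=0, |8|=8, |0|=0, |5|=5, |6|=6, |8|=8 -> [3, 0, 8, 0, 5, 6, 8]
Output sum: 30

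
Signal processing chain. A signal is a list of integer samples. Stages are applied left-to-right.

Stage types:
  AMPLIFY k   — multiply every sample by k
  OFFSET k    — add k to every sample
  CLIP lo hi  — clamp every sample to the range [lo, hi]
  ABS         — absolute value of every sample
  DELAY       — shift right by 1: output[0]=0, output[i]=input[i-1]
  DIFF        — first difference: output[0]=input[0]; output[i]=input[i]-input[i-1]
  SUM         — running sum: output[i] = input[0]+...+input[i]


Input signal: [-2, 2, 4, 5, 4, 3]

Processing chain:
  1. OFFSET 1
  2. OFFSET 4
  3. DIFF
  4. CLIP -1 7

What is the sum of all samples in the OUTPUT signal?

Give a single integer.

Input: [-2, 2, 4, 5, 4, 3]
Stage 1 (OFFSET 1): -2+1=-1, 2+1=3, 4+1=5, 5+1=6, 4+1=5, 3+1=4 -> [-1, 3, 5, 6, 5, 4]
Stage 2 (OFFSET 4): -1+4=3, 3+4=7, 5+4=9, 6+4=10, 5+4=9, 4+4=8 -> [3, 7, 9, 10, 9, 8]
Stage 3 (DIFF): s[0]=3, 7-3=4, 9-7=2, 10-9=1, 9-10=-1, 8-9=-1 -> [3, 4, 2, 1, -1, -1]
Stage 4 (CLIP -1 7): clip(3,-1,7)=3, clip(4,-1,7)=4, clip(2,-1,7)=2, clip(1,-1,7)=1, clip(-1,-1,7)=-1, clip(-1,-1,7)=-1 -> [3, 4, 2, 1, -1, -1]
Output sum: 8

Answer: 8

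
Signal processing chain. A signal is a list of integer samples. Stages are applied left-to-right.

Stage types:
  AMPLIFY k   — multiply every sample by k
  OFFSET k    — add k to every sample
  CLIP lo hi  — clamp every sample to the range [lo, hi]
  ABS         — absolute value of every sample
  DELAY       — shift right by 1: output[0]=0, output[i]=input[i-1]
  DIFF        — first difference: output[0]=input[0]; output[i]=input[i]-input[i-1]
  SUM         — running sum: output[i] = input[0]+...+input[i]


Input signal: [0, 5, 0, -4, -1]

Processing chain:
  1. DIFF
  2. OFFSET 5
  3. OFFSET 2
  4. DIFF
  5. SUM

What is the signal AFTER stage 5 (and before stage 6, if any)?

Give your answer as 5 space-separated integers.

Input: [0, 5, 0, -4, -1]
Stage 1 (DIFF): s[0]=0, 5-0=5, 0-5=-5, -4-0=-4, -1--4=3 -> [0, 5, -5, -4, 3]
Stage 2 (OFFSET 5): 0+5=5, 5+5=10, -5+5=0, -4+5=1, 3+5=8 -> [5, 10, 0, 1, 8]
Stage 3 (OFFSET 2): 5+2=7, 10+2=12, 0+2=2, 1+2=3, 8+2=10 -> [7, 12, 2, 3, 10]
Stage 4 (DIFF): s[0]=7, 12-7=5, 2-12=-10, 3-2=1, 10-3=7 -> [7, 5, -10, 1, 7]
Stage 5 (SUM): sum[0..0]=7, sum[0..1]=12, sum[0..2]=2, sum[0..3]=3, sum[0..4]=10 -> [7, 12, 2, 3, 10]

Answer: 7 12 2 3 10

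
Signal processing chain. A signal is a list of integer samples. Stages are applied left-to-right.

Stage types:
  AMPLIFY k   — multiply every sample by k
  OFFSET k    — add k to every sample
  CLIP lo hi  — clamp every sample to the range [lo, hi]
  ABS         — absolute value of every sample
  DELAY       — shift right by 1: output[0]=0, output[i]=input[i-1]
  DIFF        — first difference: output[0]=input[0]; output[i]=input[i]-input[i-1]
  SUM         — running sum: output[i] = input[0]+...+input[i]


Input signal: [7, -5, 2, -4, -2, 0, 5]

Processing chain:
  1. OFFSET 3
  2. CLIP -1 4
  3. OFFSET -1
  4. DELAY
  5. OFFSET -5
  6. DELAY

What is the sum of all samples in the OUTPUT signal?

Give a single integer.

Input: [7, -5, 2, -4, -2, 0, 5]
Stage 1 (OFFSET 3): 7+3=10, -5+3=-2, 2+3=5, -4+3=-1, -2+3=1, 0+3=3, 5+3=8 -> [10, -2, 5, -1, 1, 3, 8]
Stage 2 (CLIP -1 4): clip(10,-1,4)=4, clip(-2,-1,4)=-1, clip(5,-1,4)=4, clip(-1,-1,4)=-1, clip(1,-1,4)=1, clip(3,-1,4)=3, clip(8,-1,4)=4 -> [4, -1, 4, -1, 1, 3, 4]
Stage 3 (OFFSET -1): 4+-1=3, -1+-1=-2, 4+-1=3, -1+-1=-2, 1+-1=0, 3+-1=2, 4+-1=3 -> [3, -2, 3, -2, 0, 2, 3]
Stage 4 (DELAY): [0, 3, -2, 3, -2, 0, 2] = [0, 3, -2, 3, -2, 0, 2] -> [0, 3, -2, 3, -2, 0, 2]
Stage 5 (OFFSET -5): 0+-5=-5, 3+-5=-2, -2+-5=-7, 3+-5=-2, -2+-5=-7, 0+-5=-5, 2+-5=-3 -> [-5, -2, -7, -2, -7, -5, -3]
Stage 6 (DELAY): [0, -5, -2, -7, -2, -7, -5] = [0, -5, -2, -7, -2, -7, -5] -> [0, -5, -2, -7, -2, -7, -5]
Output sum: -28

Answer: -28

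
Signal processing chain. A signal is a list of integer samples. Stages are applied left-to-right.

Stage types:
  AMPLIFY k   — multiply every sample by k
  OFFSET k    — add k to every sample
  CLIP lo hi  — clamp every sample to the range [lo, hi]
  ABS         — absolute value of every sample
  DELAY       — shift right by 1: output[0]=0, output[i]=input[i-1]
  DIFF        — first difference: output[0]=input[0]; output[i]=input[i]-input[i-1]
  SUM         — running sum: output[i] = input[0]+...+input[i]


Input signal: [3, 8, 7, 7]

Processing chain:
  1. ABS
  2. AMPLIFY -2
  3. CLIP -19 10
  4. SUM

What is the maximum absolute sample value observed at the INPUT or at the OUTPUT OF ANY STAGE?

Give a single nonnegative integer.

Answer: 50

Derivation:
Input: [3, 8, 7, 7] (max |s|=8)
Stage 1 (ABS): |3|=3, |8|=8, |7|=7, |7|=7 -> [3, 8, 7, 7] (max |s|=8)
Stage 2 (AMPLIFY -2): 3*-2=-6, 8*-2=-16, 7*-2=-14, 7*-2=-14 -> [-6, -16, -14, -14] (max |s|=16)
Stage 3 (CLIP -19 10): clip(-6,-19,10)=-6, clip(-16,-19,10)=-16, clip(-14,-19,10)=-14, clip(-14,-19,10)=-14 -> [-6, -16, -14, -14] (max |s|=16)
Stage 4 (SUM): sum[0..0]=-6, sum[0..1]=-22, sum[0..2]=-36, sum[0..3]=-50 -> [-6, -22, -36, -50] (max |s|=50)
Overall max amplitude: 50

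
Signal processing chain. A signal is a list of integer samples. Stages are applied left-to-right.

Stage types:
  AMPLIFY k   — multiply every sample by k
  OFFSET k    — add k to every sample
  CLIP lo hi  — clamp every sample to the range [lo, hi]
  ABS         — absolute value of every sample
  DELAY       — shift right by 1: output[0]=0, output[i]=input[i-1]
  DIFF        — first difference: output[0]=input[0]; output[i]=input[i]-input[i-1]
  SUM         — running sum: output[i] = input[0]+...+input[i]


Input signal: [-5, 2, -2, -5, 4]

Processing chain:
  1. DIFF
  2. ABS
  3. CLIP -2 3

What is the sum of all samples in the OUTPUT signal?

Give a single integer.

Answer: 15

Derivation:
Input: [-5, 2, -2, -5, 4]
Stage 1 (DIFF): s[0]=-5, 2--5=7, -2-2=-4, -5--2=-3, 4--5=9 -> [-5, 7, -4, -3, 9]
Stage 2 (ABS): |-5|=5, |7|=7, |-4|=4, |-3|=3, |9|=9 -> [5, 7, 4, 3, 9]
Stage 3 (CLIP -2 3): clip(5,-2,3)=3, clip(7,-2,3)=3, clip(4,-2,3)=3, clip(3,-2,3)=3, clip(9,-2,3)=3 -> [3, 3, 3, 3, 3]
Output sum: 15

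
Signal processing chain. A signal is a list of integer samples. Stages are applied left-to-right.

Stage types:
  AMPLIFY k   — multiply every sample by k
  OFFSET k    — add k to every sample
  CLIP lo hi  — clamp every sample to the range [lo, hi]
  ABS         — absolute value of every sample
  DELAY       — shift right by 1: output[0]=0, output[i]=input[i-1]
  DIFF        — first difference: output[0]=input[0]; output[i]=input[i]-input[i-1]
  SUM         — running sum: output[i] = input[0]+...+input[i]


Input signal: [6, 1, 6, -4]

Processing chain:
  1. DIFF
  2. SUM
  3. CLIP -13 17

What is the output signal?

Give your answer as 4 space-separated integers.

Input: [6, 1, 6, -4]
Stage 1 (DIFF): s[0]=6, 1-6=-5, 6-1=5, -4-6=-10 -> [6, -5, 5, -10]
Stage 2 (SUM): sum[0..0]=6, sum[0..1]=1, sum[0..2]=6, sum[0..3]=-4 -> [6, 1, 6, -4]
Stage 3 (CLIP -13 17): clip(6,-13,17)=6, clip(1,-13,17)=1, clip(6,-13,17)=6, clip(-4,-13,17)=-4 -> [6, 1, 6, -4]

Answer: 6 1 6 -4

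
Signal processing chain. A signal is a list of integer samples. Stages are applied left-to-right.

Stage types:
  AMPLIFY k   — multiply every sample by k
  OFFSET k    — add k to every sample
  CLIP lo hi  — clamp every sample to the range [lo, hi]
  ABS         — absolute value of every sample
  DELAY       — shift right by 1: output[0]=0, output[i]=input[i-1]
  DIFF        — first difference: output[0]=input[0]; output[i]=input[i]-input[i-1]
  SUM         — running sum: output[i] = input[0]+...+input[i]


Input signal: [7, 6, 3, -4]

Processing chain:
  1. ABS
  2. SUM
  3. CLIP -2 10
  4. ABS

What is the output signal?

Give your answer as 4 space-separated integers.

Answer: 7 10 10 10

Derivation:
Input: [7, 6, 3, -4]
Stage 1 (ABS): |7|=7, |6|=6, |3|=3, |-4|=4 -> [7, 6, 3, 4]
Stage 2 (SUM): sum[0..0]=7, sum[0..1]=13, sum[0..2]=16, sum[0..3]=20 -> [7, 13, 16, 20]
Stage 3 (CLIP -2 10): clip(7,-2,10)=7, clip(13,-2,10)=10, clip(16,-2,10)=10, clip(20,-2,10)=10 -> [7, 10, 10, 10]
Stage 4 (ABS): |7|=7, |10|=10, |10|=10, |10|=10 -> [7, 10, 10, 10]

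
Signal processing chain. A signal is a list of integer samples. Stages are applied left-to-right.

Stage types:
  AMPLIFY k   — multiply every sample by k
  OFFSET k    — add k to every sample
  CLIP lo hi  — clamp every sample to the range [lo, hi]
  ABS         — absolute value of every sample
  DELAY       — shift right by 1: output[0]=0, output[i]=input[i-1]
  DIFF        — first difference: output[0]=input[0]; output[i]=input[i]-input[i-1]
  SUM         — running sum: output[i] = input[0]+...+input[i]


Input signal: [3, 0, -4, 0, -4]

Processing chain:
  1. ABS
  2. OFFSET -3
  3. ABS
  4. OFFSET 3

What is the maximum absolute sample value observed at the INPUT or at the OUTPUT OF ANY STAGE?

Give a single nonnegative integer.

Input: [3, 0, -4, 0, -4] (max |s|=4)
Stage 1 (ABS): |3|=3, |0|=0, |-4|=4, |0|=0, |-4|=4 -> [3, 0, 4, 0, 4] (max |s|=4)
Stage 2 (OFFSET -3): 3+-3=0, 0+-3=-3, 4+-3=1, 0+-3=-3, 4+-3=1 -> [0, -3, 1, -3, 1] (max |s|=3)
Stage 3 (ABS): |0|=0, |-3|=3, |1|=1, |-3|=3, |1|=1 -> [0, 3, 1, 3, 1] (max |s|=3)
Stage 4 (OFFSET 3): 0+3=3, 3+3=6, 1+3=4, 3+3=6, 1+3=4 -> [3, 6, 4, 6, 4] (max |s|=6)
Overall max amplitude: 6

Answer: 6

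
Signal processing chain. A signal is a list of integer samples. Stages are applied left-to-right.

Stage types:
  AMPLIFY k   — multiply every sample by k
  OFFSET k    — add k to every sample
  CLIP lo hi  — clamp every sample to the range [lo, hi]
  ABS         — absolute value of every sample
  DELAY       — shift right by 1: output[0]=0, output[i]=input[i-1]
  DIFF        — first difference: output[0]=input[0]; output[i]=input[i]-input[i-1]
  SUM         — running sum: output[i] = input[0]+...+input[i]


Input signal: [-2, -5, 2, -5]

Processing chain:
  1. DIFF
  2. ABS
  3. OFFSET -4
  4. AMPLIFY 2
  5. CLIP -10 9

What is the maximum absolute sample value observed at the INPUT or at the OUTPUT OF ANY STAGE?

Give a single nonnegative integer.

Input: [-2, -5, 2, -5] (max |s|=5)
Stage 1 (DIFF): s[0]=-2, -5--2=-3, 2--5=7, -5-2=-7 -> [-2, -3, 7, -7] (max |s|=7)
Stage 2 (ABS): |-2|=2, |-3|=3, |7|=7, |-7|=7 -> [2, 3, 7, 7] (max |s|=7)
Stage 3 (OFFSET -4): 2+-4=-2, 3+-4=-1, 7+-4=3, 7+-4=3 -> [-2, -1, 3, 3] (max |s|=3)
Stage 4 (AMPLIFY 2): -2*2=-4, -1*2=-2, 3*2=6, 3*2=6 -> [-4, -2, 6, 6] (max |s|=6)
Stage 5 (CLIP -10 9): clip(-4,-10,9)=-4, clip(-2,-10,9)=-2, clip(6,-10,9)=6, clip(6,-10,9)=6 -> [-4, -2, 6, 6] (max |s|=6)
Overall max amplitude: 7

Answer: 7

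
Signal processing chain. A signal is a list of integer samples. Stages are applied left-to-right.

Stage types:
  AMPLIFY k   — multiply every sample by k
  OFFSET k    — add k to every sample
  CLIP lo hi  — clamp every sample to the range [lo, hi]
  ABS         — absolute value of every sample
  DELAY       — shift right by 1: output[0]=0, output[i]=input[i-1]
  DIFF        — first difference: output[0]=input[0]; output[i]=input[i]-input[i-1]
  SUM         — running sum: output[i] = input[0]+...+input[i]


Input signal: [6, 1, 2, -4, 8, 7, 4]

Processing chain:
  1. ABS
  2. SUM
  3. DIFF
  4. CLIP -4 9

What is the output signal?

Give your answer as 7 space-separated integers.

Input: [6, 1, 2, -4, 8, 7, 4]
Stage 1 (ABS): |6|=6, |1|=1, |2|=2, |-4|=4, |8|=8, |7|=7, |4|=4 -> [6, 1, 2, 4, 8, 7, 4]
Stage 2 (SUM): sum[0..0]=6, sum[0..1]=7, sum[0..2]=9, sum[0..3]=13, sum[0..4]=21, sum[0..5]=28, sum[0..6]=32 -> [6, 7, 9, 13, 21, 28, 32]
Stage 3 (DIFF): s[0]=6, 7-6=1, 9-7=2, 13-9=4, 21-13=8, 28-21=7, 32-28=4 -> [6, 1, 2, 4, 8, 7, 4]
Stage 4 (CLIP -4 9): clip(6,-4,9)=6, clip(1,-4,9)=1, clip(2,-4,9)=2, clip(4,-4,9)=4, clip(8,-4,9)=8, clip(7,-4,9)=7, clip(4,-4,9)=4 -> [6, 1, 2, 4, 8, 7, 4]

Answer: 6 1 2 4 8 7 4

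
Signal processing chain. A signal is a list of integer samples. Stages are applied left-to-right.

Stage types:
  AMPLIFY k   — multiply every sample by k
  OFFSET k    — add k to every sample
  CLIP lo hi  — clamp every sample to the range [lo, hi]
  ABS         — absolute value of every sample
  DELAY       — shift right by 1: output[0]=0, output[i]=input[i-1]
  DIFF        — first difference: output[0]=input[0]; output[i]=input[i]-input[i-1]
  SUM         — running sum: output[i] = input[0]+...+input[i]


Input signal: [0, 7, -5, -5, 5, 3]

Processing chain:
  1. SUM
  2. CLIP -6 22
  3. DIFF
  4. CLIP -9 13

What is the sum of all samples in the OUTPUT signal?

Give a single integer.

Answer: 5

Derivation:
Input: [0, 7, -5, -5, 5, 3]
Stage 1 (SUM): sum[0..0]=0, sum[0..1]=7, sum[0..2]=2, sum[0..3]=-3, sum[0..4]=2, sum[0..5]=5 -> [0, 7, 2, -3, 2, 5]
Stage 2 (CLIP -6 22): clip(0,-6,22)=0, clip(7,-6,22)=7, clip(2,-6,22)=2, clip(-3,-6,22)=-3, clip(2,-6,22)=2, clip(5,-6,22)=5 -> [0, 7, 2, -3, 2, 5]
Stage 3 (DIFF): s[0]=0, 7-0=7, 2-7=-5, -3-2=-5, 2--3=5, 5-2=3 -> [0, 7, -5, -5, 5, 3]
Stage 4 (CLIP -9 13): clip(0,-9,13)=0, clip(7,-9,13)=7, clip(-5,-9,13)=-5, clip(-5,-9,13)=-5, clip(5,-9,13)=5, clip(3,-9,13)=3 -> [0, 7, -5, -5, 5, 3]
Output sum: 5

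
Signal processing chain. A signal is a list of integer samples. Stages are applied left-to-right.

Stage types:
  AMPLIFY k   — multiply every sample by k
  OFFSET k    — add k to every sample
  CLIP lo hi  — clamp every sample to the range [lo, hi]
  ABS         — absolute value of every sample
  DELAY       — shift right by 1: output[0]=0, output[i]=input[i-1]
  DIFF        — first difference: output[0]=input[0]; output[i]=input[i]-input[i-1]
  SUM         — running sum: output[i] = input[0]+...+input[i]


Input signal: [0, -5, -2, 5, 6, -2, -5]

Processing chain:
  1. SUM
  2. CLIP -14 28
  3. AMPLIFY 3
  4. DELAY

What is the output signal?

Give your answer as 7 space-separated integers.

Answer: 0 0 -15 -21 -6 12 6

Derivation:
Input: [0, -5, -2, 5, 6, -2, -5]
Stage 1 (SUM): sum[0..0]=0, sum[0..1]=-5, sum[0..2]=-7, sum[0..3]=-2, sum[0..4]=4, sum[0..5]=2, sum[0..6]=-3 -> [0, -5, -7, -2, 4, 2, -3]
Stage 2 (CLIP -14 28): clip(0,-14,28)=0, clip(-5,-14,28)=-5, clip(-7,-14,28)=-7, clip(-2,-14,28)=-2, clip(4,-14,28)=4, clip(2,-14,28)=2, clip(-3,-14,28)=-3 -> [0, -5, -7, -2, 4, 2, -3]
Stage 3 (AMPLIFY 3): 0*3=0, -5*3=-15, -7*3=-21, -2*3=-6, 4*3=12, 2*3=6, -3*3=-9 -> [0, -15, -21, -6, 12, 6, -9]
Stage 4 (DELAY): [0, 0, -15, -21, -6, 12, 6] = [0, 0, -15, -21, -6, 12, 6] -> [0, 0, -15, -21, -6, 12, 6]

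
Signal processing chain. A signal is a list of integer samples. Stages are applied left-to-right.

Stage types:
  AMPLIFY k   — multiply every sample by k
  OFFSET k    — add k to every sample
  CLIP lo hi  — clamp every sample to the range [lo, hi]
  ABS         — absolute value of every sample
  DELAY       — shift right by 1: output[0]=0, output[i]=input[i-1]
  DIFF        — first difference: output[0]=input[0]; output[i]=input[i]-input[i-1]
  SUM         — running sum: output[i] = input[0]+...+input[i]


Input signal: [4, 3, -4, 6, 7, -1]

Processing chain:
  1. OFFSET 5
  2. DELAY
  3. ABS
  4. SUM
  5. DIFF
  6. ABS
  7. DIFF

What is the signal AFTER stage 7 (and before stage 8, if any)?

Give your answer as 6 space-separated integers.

Answer: 0 9 -1 -7 10 1

Derivation:
Input: [4, 3, -4, 6, 7, -1]
Stage 1 (OFFSET 5): 4+5=9, 3+5=8, -4+5=1, 6+5=11, 7+5=12, -1+5=4 -> [9, 8, 1, 11, 12, 4]
Stage 2 (DELAY): [0, 9, 8, 1, 11, 12] = [0, 9, 8, 1, 11, 12] -> [0, 9, 8, 1, 11, 12]
Stage 3 (ABS): |0|=0, |9|=9, |8|=8, |1|=1, |11|=11, |12|=12 -> [0, 9, 8, 1, 11, 12]
Stage 4 (SUM): sum[0..0]=0, sum[0..1]=9, sum[0..2]=17, sum[0..3]=18, sum[0..4]=29, sum[0..5]=41 -> [0, 9, 17, 18, 29, 41]
Stage 5 (DIFF): s[0]=0, 9-0=9, 17-9=8, 18-17=1, 29-18=11, 41-29=12 -> [0, 9, 8, 1, 11, 12]
Stage 6 (ABS): |0|=0, |9|=9, |8|=8, |1|=1, |11|=11, |12|=12 -> [0, 9, 8, 1, 11, 12]
Stage 7 (DIFF): s[0]=0, 9-0=9, 8-9=-1, 1-8=-7, 11-1=10, 12-11=1 -> [0, 9, -1, -7, 10, 1]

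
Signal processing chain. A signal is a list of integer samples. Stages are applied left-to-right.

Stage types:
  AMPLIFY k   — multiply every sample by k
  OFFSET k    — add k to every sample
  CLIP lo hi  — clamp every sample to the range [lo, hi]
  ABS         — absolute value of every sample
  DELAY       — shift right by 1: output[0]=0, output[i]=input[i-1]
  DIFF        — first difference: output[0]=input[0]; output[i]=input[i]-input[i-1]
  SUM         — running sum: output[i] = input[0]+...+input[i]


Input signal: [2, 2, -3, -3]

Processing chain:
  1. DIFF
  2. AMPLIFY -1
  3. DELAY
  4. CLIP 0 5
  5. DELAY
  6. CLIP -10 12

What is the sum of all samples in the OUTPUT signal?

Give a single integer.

Answer: 0

Derivation:
Input: [2, 2, -3, -3]
Stage 1 (DIFF): s[0]=2, 2-2=0, -3-2=-5, -3--3=0 -> [2, 0, -5, 0]
Stage 2 (AMPLIFY -1): 2*-1=-2, 0*-1=0, -5*-1=5, 0*-1=0 -> [-2, 0, 5, 0]
Stage 3 (DELAY): [0, -2, 0, 5] = [0, -2, 0, 5] -> [0, -2, 0, 5]
Stage 4 (CLIP 0 5): clip(0,0,5)=0, clip(-2,0,5)=0, clip(0,0,5)=0, clip(5,0,5)=5 -> [0, 0, 0, 5]
Stage 5 (DELAY): [0, 0, 0, 0] = [0, 0, 0, 0] -> [0, 0, 0, 0]
Stage 6 (CLIP -10 12): clip(0,-10,12)=0, clip(0,-10,12)=0, clip(0,-10,12)=0, clip(0,-10,12)=0 -> [0, 0, 0, 0]
Output sum: 0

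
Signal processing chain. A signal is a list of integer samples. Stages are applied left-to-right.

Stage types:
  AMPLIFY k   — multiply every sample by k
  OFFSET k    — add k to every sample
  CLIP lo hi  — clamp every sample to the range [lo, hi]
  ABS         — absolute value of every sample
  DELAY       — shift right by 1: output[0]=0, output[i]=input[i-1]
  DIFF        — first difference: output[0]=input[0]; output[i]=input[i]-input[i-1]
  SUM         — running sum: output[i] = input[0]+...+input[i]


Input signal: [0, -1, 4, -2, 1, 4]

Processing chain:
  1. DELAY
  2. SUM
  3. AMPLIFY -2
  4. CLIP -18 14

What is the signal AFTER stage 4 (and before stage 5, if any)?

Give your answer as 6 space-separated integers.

Answer: 0 0 2 -6 -2 -4

Derivation:
Input: [0, -1, 4, -2, 1, 4]
Stage 1 (DELAY): [0, 0, -1, 4, -2, 1] = [0, 0, -1, 4, -2, 1] -> [0, 0, -1, 4, -2, 1]
Stage 2 (SUM): sum[0..0]=0, sum[0..1]=0, sum[0..2]=-1, sum[0..3]=3, sum[0..4]=1, sum[0..5]=2 -> [0, 0, -1, 3, 1, 2]
Stage 3 (AMPLIFY -2): 0*-2=0, 0*-2=0, -1*-2=2, 3*-2=-6, 1*-2=-2, 2*-2=-4 -> [0, 0, 2, -6, -2, -4]
Stage 4 (CLIP -18 14): clip(0,-18,14)=0, clip(0,-18,14)=0, clip(2,-18,14)=2, clip(-6,-18,14)=-6, clip(-2,-18,14)=-2, clip(-4,-18,14)=-4 -> [0, 0, 2, -6, -2, -4]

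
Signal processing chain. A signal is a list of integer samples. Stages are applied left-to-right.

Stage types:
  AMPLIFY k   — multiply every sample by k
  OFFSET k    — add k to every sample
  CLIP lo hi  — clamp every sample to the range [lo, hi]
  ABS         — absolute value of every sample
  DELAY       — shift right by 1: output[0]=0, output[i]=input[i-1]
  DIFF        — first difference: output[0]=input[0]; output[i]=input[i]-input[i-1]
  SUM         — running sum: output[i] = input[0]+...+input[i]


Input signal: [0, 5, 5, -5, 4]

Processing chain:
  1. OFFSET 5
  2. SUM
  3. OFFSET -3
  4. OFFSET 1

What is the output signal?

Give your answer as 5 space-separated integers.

Answer: 3 13 23 23 32

Derivation:
Input: [0, 5, 5, -5, 4]
Stage 1 (OFFSET 5): 0+5=5, 5+5=10, 5+5=10, -5+5=0, 4+5=9 -> [5, 10, 10, 0, 9]
Stage 2 (SUM): sum[0..0]=5, sum[0..1]=15, sum[0..2]=25, sum[0..3]=25, sum[0..4]=34 -> [5, 15, 25, 25, 34]
Stage 3 (OFFSET -3): 5+-3=2, 15+-3=12, 25+-3=22, 25+-3=22, 34+-3=31 -> [2, 12, 22, 22, 31]
Stage 4 (OFFSET 1): 2+1=3, 12+1=13, 22+1=23, 22+1=23, 31+1=32 -> [3, 13, 23, 23, 32]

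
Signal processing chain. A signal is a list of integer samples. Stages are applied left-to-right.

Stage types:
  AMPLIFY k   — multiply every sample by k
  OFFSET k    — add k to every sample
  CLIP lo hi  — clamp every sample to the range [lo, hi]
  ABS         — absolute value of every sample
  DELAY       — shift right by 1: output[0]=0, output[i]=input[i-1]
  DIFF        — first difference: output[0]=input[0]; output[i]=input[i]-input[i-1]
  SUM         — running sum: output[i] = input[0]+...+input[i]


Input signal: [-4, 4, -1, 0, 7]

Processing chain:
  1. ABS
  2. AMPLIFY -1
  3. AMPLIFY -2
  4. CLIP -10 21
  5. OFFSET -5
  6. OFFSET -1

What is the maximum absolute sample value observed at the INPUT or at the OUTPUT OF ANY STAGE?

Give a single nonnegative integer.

Input: [-4, 4, -1, 0, 7] (max |s|=7)
Stage 1 (ABS): |-4|=4, |4|=4, |-1|=1, |0|=0, |7|=7 -> [4, 4, 1, 0, 7] (max |s|=7)
Stage 2 (AMPLIFY -1): 4*-1=-4, 4*-1=-4, 1*-1=-1, 0*-1=0, 7*-1=-7 -> [-4, -4, -1, 0, -7] (max |s|=7)
Stage 3 (AMPLIFY -2): -4*-2=8, -4*-2=8, -1*-2=2, 0*-2=0, -7*-2=14 -> [8, 8, 2, 0, 14] (max |s|=14)
Stage 4 (CLIP -10 21): clip(8,-10,21)=8, clip(8,-10,21)=8, clip(2,-10,21)=2, clip(0,-10,21)=0, clip(14,-10,21)=14 -> [8, 8, 2, 0, 14] (max |s|=14)
Stage 5 (OFFSET -5): 8+-5=3, 8+-5=3, 2+-5=-3, 0+-5=-5, 14+-5=9 -> [3, 3, -3, -5, 9] (max |s|=9)
Stage 6 (OFFSET -1): 3+-1=2, 3+-1=2, -3+-1=-4, -5+-1=-6, 9+-1=8 -> [2, 2, -4, -6, 8] (max |s|=8)
Overall max amplitude: 14

Answer: 14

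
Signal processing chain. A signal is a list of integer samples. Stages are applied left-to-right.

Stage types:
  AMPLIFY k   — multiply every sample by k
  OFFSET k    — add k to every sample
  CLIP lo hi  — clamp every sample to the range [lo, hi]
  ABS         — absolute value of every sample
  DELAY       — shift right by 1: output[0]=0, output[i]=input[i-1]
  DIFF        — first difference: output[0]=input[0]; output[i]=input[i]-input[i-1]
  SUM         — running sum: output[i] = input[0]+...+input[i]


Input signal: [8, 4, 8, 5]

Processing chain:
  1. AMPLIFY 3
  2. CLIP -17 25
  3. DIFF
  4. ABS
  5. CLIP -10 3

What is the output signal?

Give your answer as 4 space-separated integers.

Answer: 3 3 3 3

Derivation:
Input: [8, 4, 8, 5]
Stage 1 (AMPLIFY 3): 8*3=24, 4*3=12, 8*3=24, 5*3=15 -> [24, 12, 24, 15]
Stage 2 (CLIP -17 25): clip(24,-17,25)=24, clip(12,-17,25)=12, clip(24,-17,25)=24, clip(15,-17,25)=15 -> [24, 12, 24, 15]
Stage 3 (DIFF): s[0]=24, 12-24=-12, 24-12=12, 15-24=-9 -> [24, -12, 12, -9]
Stage 4 (ABS): |24|=24, |-12|=12, |12|=12, |-9|=9 -> [24, 12, 12, 9]
Stage 5 (CLIP -10 3): clip(24,-10,3)=3, clip(12,-10,3)=3, clip(12,-10,3)=3, clip(9,-10,3)=3 -> [3, 3, 3, 3]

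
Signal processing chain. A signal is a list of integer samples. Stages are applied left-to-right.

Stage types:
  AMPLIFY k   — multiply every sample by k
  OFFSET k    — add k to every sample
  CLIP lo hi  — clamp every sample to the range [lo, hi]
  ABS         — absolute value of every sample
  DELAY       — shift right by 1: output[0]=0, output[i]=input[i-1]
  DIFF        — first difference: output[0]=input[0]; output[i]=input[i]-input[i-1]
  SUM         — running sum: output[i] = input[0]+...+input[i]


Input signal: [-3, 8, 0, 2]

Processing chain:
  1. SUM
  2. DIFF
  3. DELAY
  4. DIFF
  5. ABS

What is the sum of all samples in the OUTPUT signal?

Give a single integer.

Answer: 22

Derivation:
Input: [-3, 8, 0, 2]
Stage 1 (SUM): sum[0..0]=-3, sum[0..1]=5, sum[0..2]=5, sum[0..3]=7 -> [-3, 5, 5, 7]
Stage 2 (DIFF): s[0]=-3, 5--3=8, 5-5=0, 7-5=2 -> [-3, 8, 0, 2]
Stage 3 (DELAY): [0, -3, 8, 0] = [0, -3, 8, 0] -> [0, -3, 8, 0]
Stage 4 (DIFF): s[0]=0, -3-0=-3, 8--3=11, 0-8=-8 -> [0, -3, 11, -8]
Stage 5 (ABS): |0|=0, |-3|=3, |11|=11, |-8|=8 -> [0, 3, 11, 8]
Output sum: 22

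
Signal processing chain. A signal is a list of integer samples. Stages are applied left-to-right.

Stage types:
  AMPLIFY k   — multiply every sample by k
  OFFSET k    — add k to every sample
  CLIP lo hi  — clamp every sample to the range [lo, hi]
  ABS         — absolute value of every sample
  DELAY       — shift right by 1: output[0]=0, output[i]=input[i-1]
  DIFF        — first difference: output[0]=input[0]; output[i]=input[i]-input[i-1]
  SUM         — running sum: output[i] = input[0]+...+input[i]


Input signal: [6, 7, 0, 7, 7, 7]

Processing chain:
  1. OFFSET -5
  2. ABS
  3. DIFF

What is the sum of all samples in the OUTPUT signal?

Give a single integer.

Input: [6, 7, 0, 7, 7, 7]
Stage 1 (OFFSET -5): 6+-5=1, 7+-5=2, 0+-5=-5, 7+-5=2, 7+-5=2, 7+-5=2 -> [1, 2, -5, 2, 2, 2]
Stage 2 (ABS): |1|=1, |2|=2, |-5|=5, |2|=2, |2|=2, |2|=2 -> [1, 2, 5, 2, 2, 2]
Stage 3 (DIFF): s[0]=1, 2-1=1, 5-2=3, 2-5=-3, 2-2=0, 2-2=0 -> [1, 1, 3, -3, 0, 0]
Output sum: 2

Answer: 2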